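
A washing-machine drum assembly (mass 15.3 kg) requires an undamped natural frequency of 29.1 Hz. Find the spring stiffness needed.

511000 N/m

ω_n = 2πf_n = 2π × 29.1 = 182.8 rad/s.
k = m·ω_n² = 15.3 × 182.8² = 15.3 × 33430 = 511500 N/m.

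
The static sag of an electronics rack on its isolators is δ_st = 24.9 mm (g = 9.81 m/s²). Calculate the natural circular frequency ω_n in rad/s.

ω_n = √(g/δ_st) = √(9.81/0.0249) = √394.0 = 19.85 rad/s.

19.8 rad/s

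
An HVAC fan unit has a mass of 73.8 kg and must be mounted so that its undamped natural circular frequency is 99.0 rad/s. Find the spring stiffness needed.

723000 N/m

k = m·ω_n² = 73.8 × 99.00² = 73.8 × 9801 = 723300 N/m.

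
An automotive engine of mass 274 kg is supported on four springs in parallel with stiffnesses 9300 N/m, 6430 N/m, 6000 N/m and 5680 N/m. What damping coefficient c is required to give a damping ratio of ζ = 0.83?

4550 N·s/m

Parallel springs add: k_eq = 9300 + 6430 + 6000 + 5680 = 27410 N/m.
c_c = 2√(k_eq·m) = 2√(27410 × 274) = 5481 N·s/m.
c = ζ·c_c = 0.83 × 5481 = 4549 N·s/m.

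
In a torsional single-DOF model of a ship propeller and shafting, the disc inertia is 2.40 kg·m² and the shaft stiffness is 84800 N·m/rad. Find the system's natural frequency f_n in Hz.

ω_n = √(k_t/J) = √(84800/2.40) = √35330 = 188.0 rad/s.
f_n = ω_n/(2π) = 188.0/6.283 = 29.92 Hz.

29.9 Hz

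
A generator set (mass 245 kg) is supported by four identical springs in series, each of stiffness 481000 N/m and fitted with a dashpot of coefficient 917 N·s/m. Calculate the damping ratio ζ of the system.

0.0845

Series springs: 1/k_eq = 4/481000, so k_eq = 481000/4 = 120200 N/m.
ω_n = √(k_eq/m) = √(120200/245) = 22.15 rad/s.
Critical damping c_c = 2√(k_eq·m) = 2√(120200 × 245) = 10860 N·s/m, so ζ = c/c_c = 917/10860 = 0.08447.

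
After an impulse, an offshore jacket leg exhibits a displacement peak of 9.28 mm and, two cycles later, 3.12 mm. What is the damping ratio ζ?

0.0864

Logarithmic decrement δ = (1/n)·ln(x₀/x_n) = (1/2)·ln(9.28/3.12) = (1/2)·ln(2.974) = 0.5450.
ζ = δ/√(4π² + δ²) = 0.5450/√(39.48 + 0.297) = 0.5450/6.307 = 0.08642.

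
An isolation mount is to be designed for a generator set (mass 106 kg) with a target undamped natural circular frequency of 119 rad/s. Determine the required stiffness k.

1500000 N/m

k = m·ω_n² = 106 × 119.0² = 106 × 14160 = 1501000 N/m.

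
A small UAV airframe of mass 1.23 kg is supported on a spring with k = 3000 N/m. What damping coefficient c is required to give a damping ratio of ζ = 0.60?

c_c = 2√(k·m) = 2√(3000 × 1.23) = 121.5 N·s/m.
c = ζ·c_c = 0.60 × 121.5 = 72.89 N·s/m.

72.9 N·s/m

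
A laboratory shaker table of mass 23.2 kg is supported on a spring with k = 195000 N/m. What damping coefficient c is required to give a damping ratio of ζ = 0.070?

298 N·s/m

c_c = 2√(k·m) = 2√(195000 × 23.2) = 4254 N·s/m.
c = ζ·c_c = 0.070 × 4254 = 297.8 N·s/m.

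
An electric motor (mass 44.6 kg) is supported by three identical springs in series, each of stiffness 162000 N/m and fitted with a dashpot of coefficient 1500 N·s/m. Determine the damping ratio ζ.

Series springs: 1/k_eq = 3/162000, so k_eq = 162000/3 = 54000 N/m.
ω_n = √(k_eq/m) = √(54000/44.6) = 34.80 rad/s.
Critical damping c_c = 2√(k_eq·m) = 2√(54000 × 44.6) = 3104 N·s/m, so ζ = c/c_c = 1500/3104 = 0.4833.

0.483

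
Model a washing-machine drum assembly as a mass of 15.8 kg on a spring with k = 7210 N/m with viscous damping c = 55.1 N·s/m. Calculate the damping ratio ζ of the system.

ω_n = √(k/m) = √(7210/15.8) = 21.36 rad/s.
Critical damping c_c = 2√(k·m) = 2√(7210 × 15.8) = 675.0 N·s/m, so ζ = c/c_c = 55.1/675.0 = 0.08163.

0.0816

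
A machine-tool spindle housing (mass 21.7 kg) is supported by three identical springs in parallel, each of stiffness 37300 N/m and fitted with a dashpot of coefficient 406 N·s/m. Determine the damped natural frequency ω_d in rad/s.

71.2 rad/s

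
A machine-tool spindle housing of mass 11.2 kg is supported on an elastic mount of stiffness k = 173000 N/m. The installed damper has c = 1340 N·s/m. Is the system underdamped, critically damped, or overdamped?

underdamped

c_c = 2√(k·m) = 2784 N·s/m; ζ = c/c_c = 1340/2784 = 0.481.
Since ζ < 1 the system is underdamped.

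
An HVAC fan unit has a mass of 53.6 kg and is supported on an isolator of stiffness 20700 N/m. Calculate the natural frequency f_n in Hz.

ω_n = √(k/m) = √(20700/53.6) = √386.2 = 19.65 rad/s.
f_n = ω_n/(2π) = 19.65/6.283 = 3.128 Hz.

3.13 Hz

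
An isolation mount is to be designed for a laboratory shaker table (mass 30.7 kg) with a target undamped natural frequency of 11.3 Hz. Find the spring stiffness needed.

155000 N/m

ω_n = 2πf_n = 2π × 11.3 = 71.00 rad/s.
k = m·ω_n² = 30.7 × 71.00² = 30.7 × 5041 = 154800 N/m.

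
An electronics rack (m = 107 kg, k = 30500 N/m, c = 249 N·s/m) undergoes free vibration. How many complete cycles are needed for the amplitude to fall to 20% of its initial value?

4 cycles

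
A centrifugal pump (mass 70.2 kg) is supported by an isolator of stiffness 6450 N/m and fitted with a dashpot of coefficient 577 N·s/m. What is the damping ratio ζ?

ω_n = √(k/m) = √(6450/70.2) = 9.585 rad/s.
Critical damping c_c = 2√(k·m) = 2√(6450 × 70.2) = 1346 N·s/m, so ζ = c/c_c = 577/1346 = 0.4287.

0.429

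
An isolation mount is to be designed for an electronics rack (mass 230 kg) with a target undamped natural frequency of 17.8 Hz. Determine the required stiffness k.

2880000 N/m

ω_n = 2πf_n = 2π × 17.8 = 111.8 rad/s.
k = m·ω_n² = 230 × 111.8² = 230 × 12510 = 2877000 N/m.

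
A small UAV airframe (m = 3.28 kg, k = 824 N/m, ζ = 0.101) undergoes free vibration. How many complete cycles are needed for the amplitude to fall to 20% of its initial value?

3 cycles

Logarithmic decrement δ = 2πζ/√(1 − ζ²) = 2π × 0.1010/√(1 − 0.0102) = 0.6379.
x_n/x₀ = e^(−nδ) ≤ 0.2; take ln: n ≥ ln(1/0.2)/δ = 1.609/0.6379 = 2.523.
So 3 complete cycles are required.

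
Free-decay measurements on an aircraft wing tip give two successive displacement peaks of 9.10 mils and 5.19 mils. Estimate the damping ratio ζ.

0.0890

Logarithmic decrement δ = (1/n)·ln(x₀/x_n) = (1/1)·ln(9.10/5.19) = (1/1)·ln(1.753) = 0.5615.
ζ = δ/√(4π² + δ²) = 0.5615/√(39.48 + 0.315) = 0.5615/6.308 = 0.08902.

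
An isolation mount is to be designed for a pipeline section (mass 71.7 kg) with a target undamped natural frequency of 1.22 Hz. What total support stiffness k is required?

4210 N/m

ω_n = 2πf_n = 2π × 1.22 = 7.665 rad/s.
k = m·ω_n² = 71.7 × 7.665² = 71.7 × 58.76 = 4213 N/m.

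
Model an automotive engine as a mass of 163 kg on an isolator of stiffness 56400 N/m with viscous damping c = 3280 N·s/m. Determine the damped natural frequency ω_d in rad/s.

15.6 rad/s

ω_n = √(k/m) = √(56400/163) = 18.60 rad/s.
Critical damping c_c = 2√(k·m) = 2√(56400 × 163) = 6064 N·s/m, so ζ = c/c_c = 3280/6064 = 0.5409.
ω_d = ω_n√(1 − ζ²) = 18.60 × √(1 − 0.293) = 15.65 rad/s.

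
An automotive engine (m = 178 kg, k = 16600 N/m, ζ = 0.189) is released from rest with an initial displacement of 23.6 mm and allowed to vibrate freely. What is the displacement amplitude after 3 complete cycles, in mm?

Logarithmic decrement δ = 2πζ/√(1 − ζ²) = 2π × 0.1890/√(1 − 0.0357) = 1.209.
After n cycles, x_n/x₀ = e^(−nδ), so x_3 = 23.6 × e^(−3 × 1.209) = 23.6 × 0.02657 = 0.6271 mm.

0.627 mm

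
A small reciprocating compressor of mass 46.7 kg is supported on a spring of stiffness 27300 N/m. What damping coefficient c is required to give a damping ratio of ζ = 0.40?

903 N·s/m

c_c = 2√(k·m) = 2√(27300 × 46.7) = 2258 N·s/m.
c = ζ·c_c = 0.40 × 2258 = 903.3 N·s/m.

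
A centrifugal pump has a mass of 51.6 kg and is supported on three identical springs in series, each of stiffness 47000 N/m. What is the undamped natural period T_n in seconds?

Series springs: 1/k_eq = 3/47000, so k_eq = 47000/3 = 15670 N/m.
ω_n = √(k_eq/m) = √(15670/51.6) = √303.6 = 17.42 rad/s.
T_n = 2π/ω_n = 6.283/17.42 = 0.3606 s.

0.361 s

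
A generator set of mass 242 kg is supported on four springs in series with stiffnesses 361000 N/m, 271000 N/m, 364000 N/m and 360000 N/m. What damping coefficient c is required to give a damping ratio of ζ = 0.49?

Series springs: 1/k_eq = 1/361000 + 1/271000 + 1/364000 + 1/360000 = 1.199×10^-5, so k_eq = 83440 N/m.
c_c = 2√(k_eq·m) = 2√(83440 × 242) = 8987 N·s/m.
c = ζ·c_c = 0.49 × 8987 = 4404 N·s/m.

4400 N·s/m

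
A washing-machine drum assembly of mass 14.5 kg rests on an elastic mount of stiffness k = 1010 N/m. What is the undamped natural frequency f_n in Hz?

1.33 Hz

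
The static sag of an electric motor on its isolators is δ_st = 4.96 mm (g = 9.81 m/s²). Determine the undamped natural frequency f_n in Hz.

ω_n = √(g/δ_st) = √(9.81/0.00496) = √1978 = 44.47 rad/s.
f_n = ω_n/(2π) = 44.47/6.283 = 7.078 Hz.

7.08 Hz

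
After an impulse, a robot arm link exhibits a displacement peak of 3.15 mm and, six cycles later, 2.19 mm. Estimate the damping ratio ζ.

0.00964

Logarithmic decrement δ = (1/n)·ln(x₀/x_n) = (1/6)·ln(3.15/2.19) = (1/6)·ln(1.438) = 0.06058.
ζ = δ/√(4π² + δ²) = 0.06058/√(39.48 + 0.00367) = 0.06058/6.283 = 0.009642.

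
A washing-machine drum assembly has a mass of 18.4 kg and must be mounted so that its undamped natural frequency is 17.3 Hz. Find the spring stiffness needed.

217000 N/m

ω_n = 2πf_n = 2π × 17.3 = 108.7 rad/s.
k = m·ω_n² = 18.4 × 108.7² = 18.4 × 11820 = 217400 N/m.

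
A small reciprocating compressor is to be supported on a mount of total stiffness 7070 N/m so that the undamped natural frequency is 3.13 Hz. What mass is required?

ω_n = 2πf_n = 2π × 3.13 = 19.67 rad/s.
m = k/ω_n² = 7070/19.67² = 7070/386.8 = 18.28 kg.

18.3 kg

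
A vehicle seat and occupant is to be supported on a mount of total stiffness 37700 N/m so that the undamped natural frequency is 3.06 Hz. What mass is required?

102 kg

ω_n = 2πf_n = 2π × 3.06 = 19.23 rad/s.
m = k/ω_n² = 37700/19.23² = 37700/369.7 = 102.0 kg.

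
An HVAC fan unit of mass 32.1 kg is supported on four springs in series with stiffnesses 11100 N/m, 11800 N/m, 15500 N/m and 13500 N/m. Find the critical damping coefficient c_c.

640 N·s/m

Series springs: 1/k_eq = 1/11100 + 1/11800 + 1/15500 + 1/13500 = 0.0003134, so k_eq = 3191 N/m.
c_c = 2√(k_eq·m) = 2√(3191 × 32.1) = 2 × 320.0 = 640.1 N·s/m.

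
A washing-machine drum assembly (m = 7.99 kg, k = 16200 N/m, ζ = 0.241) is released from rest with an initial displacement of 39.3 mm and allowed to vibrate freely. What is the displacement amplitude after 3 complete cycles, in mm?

0.364 mm

Logarithmic decrement δ = 2πζ/√(1 − ζ²) = 2π × 0.2410/√(1 − 0.0581) = 1.560.
After n cycles, x_n/x₀ = e^(−nδ), so x_3 = 39.3 × e^(−3 × 1.560) = 39.3 × 0.009272 = 0.3644 mm.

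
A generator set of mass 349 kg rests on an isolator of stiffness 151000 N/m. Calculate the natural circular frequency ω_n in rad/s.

20.8 rad/s

ω_n = √(k/m) = √(151000/349) = √432.7 = 20.80 rad/s.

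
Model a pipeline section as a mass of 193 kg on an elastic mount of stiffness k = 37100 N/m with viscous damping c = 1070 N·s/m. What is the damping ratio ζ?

ω_n = √(k/m) = √(37100/193) = 13.86 rad/s.
Critical damping c_c = 2√(k·m) = 2√(37100 × 193) = 5352 N·s/m, so ζ = c/c_c = 1070/5352 = 0.1999.

0.200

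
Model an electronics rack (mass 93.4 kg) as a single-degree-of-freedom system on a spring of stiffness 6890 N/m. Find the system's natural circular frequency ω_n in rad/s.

8.59 rad/s

ω_n = √(k/m) = √(6890/93.4) = √73.77 = 8.589 rad/s.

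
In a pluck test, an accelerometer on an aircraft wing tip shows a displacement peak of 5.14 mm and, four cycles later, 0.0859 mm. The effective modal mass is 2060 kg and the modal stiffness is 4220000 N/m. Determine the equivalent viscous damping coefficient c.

30000 N·s/m

Logarithmic decrement δ = (1/n)·ln(x₀/x_n) = (1/4)·ln(5.14/0.0859) = (1/4)·ln(59.84) = 1.023.
ζ = δ/√(4π² + δ²) = 1.023/√(39.48 + 1.05) = 1.023/6.366 = 0.1607.
c = ζ · 2√(km) = 0.1607 × 2√(4220000 × 2060) = 0.1607 × 186500 = 29960 N·s/m.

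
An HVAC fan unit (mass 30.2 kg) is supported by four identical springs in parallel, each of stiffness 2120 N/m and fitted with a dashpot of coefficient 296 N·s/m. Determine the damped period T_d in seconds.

Parallel springs add: k_eq = 4 × 2120 = 8480 N/m.
ω_n = √(k_eq/m) = √(8480/30.2) = 16.76 rad/s.
Critical damping c_c = 2√(k_eq·m) = 2√(8480 × 30.2) = 1012 N·s/m, so ζ = c/c_c = 296/1012 = 0.2925.
ω_d = ω_n√(1 − ζ²) = 16.76 × √(1 − 0.0855) = 16.02 rad/s.
T_d = 2π/ω_d = 0.3921 s.

0.392 s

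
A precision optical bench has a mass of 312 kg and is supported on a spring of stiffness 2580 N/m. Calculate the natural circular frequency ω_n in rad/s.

2.88 rad/s

ω_n = √(k/m) = √(2580/312) = √8.269 = 2.876 rad/s.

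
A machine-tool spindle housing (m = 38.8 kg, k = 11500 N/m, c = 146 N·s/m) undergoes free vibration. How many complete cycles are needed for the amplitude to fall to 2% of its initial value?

6 cycles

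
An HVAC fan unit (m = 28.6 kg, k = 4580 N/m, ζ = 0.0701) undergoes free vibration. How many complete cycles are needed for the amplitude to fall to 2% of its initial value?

9 cycles

Logarithmic decrement δ = 2πζ/√(1 − ζ²) = 2π × 0.07010/√(1 − 0.00491) = 0.4415.
x_n/x₀ = e^(−nδ) ≤ 0.02; take ln: n ≥ ln(1/0.02)/δ = 3.912/0.4415 = 8.860.
So 9 complete cycles are required.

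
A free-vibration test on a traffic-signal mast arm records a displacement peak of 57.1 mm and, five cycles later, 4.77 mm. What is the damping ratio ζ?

Logarithmic decrement δ = (1/n)·ln(x₀/x_n) = (1/5)·ln(57.1/4.77) = (1/5)·ln(11.97) = 0.4965.
ζ = δ/√(4π² + δ²) = 0.4965/√(39.48 + 0.247) = 0.4965/6.303 = 0.07877.

0.0788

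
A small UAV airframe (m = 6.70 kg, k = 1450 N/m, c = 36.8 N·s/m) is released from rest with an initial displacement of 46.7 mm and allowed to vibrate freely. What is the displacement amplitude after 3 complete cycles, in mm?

ζ = c/(2√(km)) = 36.8/(2√(1450 × 6.70)) = 36.8/197.1 = 0.1867.
Logarithmic decrement δ = 2πζ/√(1 − ζ²) = 2π × 0.1867/√(1 − 0.0348) = 1.194.
After n cycles, x_n/x₀ = e^(−nδ), so x_3 = 46.7 × e^(−3 × 1.194) = 46.7 × 0.02783 = 1.299 mm.

1.30 mm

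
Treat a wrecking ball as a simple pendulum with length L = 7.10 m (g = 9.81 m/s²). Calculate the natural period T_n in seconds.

5.35 s

For a simple pendulum ω_n = √(g/L) = √(9.81/7.10) = √1.382 = 1.175 rad/s.
T_n = 2π/ω_n = 6.283/1.175 = 5.345 s.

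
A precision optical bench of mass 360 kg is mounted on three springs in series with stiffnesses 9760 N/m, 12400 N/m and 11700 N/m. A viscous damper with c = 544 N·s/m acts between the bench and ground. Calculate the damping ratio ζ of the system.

Series springs: 1/k_eq = 1/9760 + 1/12400 + 1/11700 = 0.0002686, so k_eq = 3723 N/m.
ω_n = √(k_eq/m) = √(3723/360) = 3.216 rad/s.
Critical damping c_c = 2√(k_eq·m) = 2√(3723 × 360) = 2316 N·s/m, so ζ = c/c_c = 544/2316 = 0.2349.

0.235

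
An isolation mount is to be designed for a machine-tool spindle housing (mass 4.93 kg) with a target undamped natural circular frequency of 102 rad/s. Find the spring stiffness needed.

k = m·ω_n² = 4.93 × 102.0² = 4.93 × 10400 = 51290 N/m.

51300 N/m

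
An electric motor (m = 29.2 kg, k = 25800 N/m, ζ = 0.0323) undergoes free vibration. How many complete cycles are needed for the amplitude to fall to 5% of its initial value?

15 cycles

Logarithmic decrement δ = 2πζ/√(1 − ζ²) = 2π × 0.03230/√(1 − 0.00104) = 0.2031.
x_n/x₀ = e^(−nδ) ≤ 0.05; take ln: n ≥ ln(1/0.05)/δ = 2.996/0.2031 = 14.75.
So 15 complete cycles are required.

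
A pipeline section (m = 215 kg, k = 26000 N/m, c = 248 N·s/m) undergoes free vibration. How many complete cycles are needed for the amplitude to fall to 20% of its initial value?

5 cycles

ζ = c/(2√(km)) = 248/(2√(26000 × 215)) = 248/4729 = 0.05245.
Logarithmic decrement δ = 2πζ/√(1 − ζ²) = 2π × 0.05245/√(1 − 0.00275) = 0.3300.
x_n/x₀ = e^(−nδ) ≤ 0.2; take ln: n ≥ ln(1/0.2)/δ = 1.609/0.3300 = 4.877.
So 5 complete cycles are required.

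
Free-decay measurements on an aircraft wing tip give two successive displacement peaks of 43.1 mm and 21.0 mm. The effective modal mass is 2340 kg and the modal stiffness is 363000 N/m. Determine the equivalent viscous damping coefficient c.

6630 N·s/m

Logarithmic decrement δ = (1/n)·ln(x₀/x_n) = (1/1)·ln(43.1/21.0) = (1/1)·ln(2.052) = 0.7190.
ζ = δ/√(4π² + δ²) = 0.7190/√(39.48 + 0.517) = 0.7190/6.324 = 0.1137.
c = ζ · 2√(km) = 0.1137 × 2√(363000 × 2340) = 0.1137 × 58290 = 6627 N·s/m.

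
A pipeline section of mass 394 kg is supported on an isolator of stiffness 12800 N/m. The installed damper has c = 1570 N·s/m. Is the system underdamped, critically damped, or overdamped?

underdamped

c_c = 2√(k·m) = 4491 N·s/m; ζ = c/c_c = 1570/4491 = 0.350.
Since ζ < 1 the system is underdamped.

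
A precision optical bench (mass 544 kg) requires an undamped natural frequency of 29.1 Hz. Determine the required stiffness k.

ω_n = 2πf_n = 2π × 29.1 = 182.8 rad/s.
k = m·ω_n² = 544 × 182.8² = 544 × 33430 = 18190000 N/m.

18200000 N/m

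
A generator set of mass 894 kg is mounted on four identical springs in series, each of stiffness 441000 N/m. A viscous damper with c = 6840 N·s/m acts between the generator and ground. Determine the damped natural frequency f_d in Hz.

Series springs: 1/k_eq = 4/441000, so k_eq = 441000/4 = 110200 N/m.
ω_n = √(k_eq/m) = √(110200/894) = 11.11 rad/s.
Critical damping c_c = 2√(k_eq·m) = 2√(110200 × 894) = 19860 N·s/m, so ζ = c/c_c = 6840/19860 = 0.3445.
ω_d = ω_n√(1 − ζ²) = 11.11 × √(1 − 0.119) = 10.43 rad/s.
f_d = ω_d/(2π) = 1.659 Hz.

1.66 Hz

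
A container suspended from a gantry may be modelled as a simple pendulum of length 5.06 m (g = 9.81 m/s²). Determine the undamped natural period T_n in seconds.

For a simple pendulum ω_n = √(g/L) = √(9.81/5.06) = √1.939 = 1.392 rad/s.
T_n = 2π/ω_n = 6.283/1.392 = 4.513 s.

4.51 s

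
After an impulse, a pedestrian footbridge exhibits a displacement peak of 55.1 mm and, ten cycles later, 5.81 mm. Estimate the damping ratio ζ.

0.0358

Logarithmic decrement δ = (1/n)·ln(x₀/x_n) = (1/10)·ln(55.1/5.81) = (1/10)·ln(9.484) = 0.2250.
ζ = δ/√(4π² + δ²) = 0.2250/√(39.48 + 0.0506) = 0.2250/6.287 = 0.03578.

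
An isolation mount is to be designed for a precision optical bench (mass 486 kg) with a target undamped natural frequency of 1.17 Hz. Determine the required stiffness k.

ω_n = 2πf_n = 2π × 1.17 = 7.351 rad/s.
k = m·ω_n² = 486 × 7.351² = 486 × 54.04 = 26260 N/m.

26300 N/m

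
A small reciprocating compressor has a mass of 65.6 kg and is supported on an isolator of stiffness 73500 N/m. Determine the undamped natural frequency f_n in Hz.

5.33 Hz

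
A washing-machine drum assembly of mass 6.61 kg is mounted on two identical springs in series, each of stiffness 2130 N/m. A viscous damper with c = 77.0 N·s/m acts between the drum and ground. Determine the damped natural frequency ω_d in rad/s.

Series springs: 1/k_eq = 2/2130, so k_eq = 2130/2 = 1065 N/m.
ω_n = √(k_eq/m) = √(1065/6.61) = 12.69 rad/s.
Critical damping c_c = 2√(k_eq·m) = 2√(1065 × 6.61) = 167.8 N·s/m, so ζ = c/c_c = 77.0/167.8 = 0.4589.
ω_d = ω_n√(1 − ζ²) = 12.69 × √(1 − 0.211) = 11.28 rad/s.

11.3 rad/s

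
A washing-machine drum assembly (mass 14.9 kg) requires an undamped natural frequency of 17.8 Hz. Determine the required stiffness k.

186000 N/m

ω_n = 2πf_n = 2π × 17.8 = 111.8 rad/s.
k = m·ω_n² = 14.9 × 111.8² = 14.9 × 12510 = 186400 N/m.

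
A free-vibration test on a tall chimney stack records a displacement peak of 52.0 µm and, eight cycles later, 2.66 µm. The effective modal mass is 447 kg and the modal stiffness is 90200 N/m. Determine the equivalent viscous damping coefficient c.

750 N·s/m

Logarithmic decrement δ = (1/n)·ln(x₀/x_n) = (1/8)·ln(52.0/2.66) = (1/8)·ln(19.55) = 0.3716.
ζ = δ/√(4π² + δ²) = 0.3716/√(39.48 + 0.138) = 0.3716/6.294 = 0.05904.
c = ζ · 2√(km) = 0.05904 × 2√(90200 × 447) = 0.05904 × 12700 = 749.8 N·s/m.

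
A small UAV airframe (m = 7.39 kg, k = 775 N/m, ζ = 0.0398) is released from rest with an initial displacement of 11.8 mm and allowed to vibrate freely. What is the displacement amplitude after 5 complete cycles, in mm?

Logarithmic decrement δ = 2πζ/√(1 − ζ²) = 2π × 0.03980/√(1 − 0.00158) = 0.2503.
After n cycles, x_n/x₀ = e^(−nδ), so x_5 = 11.8 × e^(−5 × 0.2503) = 11.8 × 0.2861 = 3.376 mm.

3.38 mm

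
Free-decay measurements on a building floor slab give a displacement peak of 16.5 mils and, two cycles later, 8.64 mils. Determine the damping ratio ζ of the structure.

Logarithmic decrement δ = (1/n)·ln(x₀/x_n) = (1/2)·ln(16.5/8.64) = (1/2)·ln(1.910) = 0.3235.
ζ = δ/√(4π² + δ²) = 0.3235/√(39.48 + 0.105) = 0.3235/6.292 = 0.05142.

0.0514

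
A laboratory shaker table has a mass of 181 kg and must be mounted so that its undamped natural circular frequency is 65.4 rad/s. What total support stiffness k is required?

k = m·ω_n² = 181 × 65.40² = 181 × 4277 = 774200 N/m.

774000 N/m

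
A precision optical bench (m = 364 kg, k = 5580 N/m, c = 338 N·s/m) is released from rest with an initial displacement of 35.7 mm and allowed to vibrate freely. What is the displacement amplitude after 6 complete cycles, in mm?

ζ = c/(2√(km)) = 338/(2√(5580 × 364)) = 338/2850 = 0.1186.
Logarithmic decrement δ = 2πζ/√(1 − ζ²) = 2π × 0.1186/√(1 − 0.0141) = 0.7504.
After n cycles, x_n/x₀ = e^(−nδ), so x_6 = 35.7 × e^(−6 × 0.7504) = 35.7 × 0.01108 = 0.3957 mm.

0.396 mm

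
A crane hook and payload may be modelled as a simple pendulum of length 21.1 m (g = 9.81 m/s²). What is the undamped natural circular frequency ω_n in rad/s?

0.682 rad/s

For a simple pendulum ω_n = √(g/L) = √(9.81/21.1) = √0.4649 = 0.6819 rad/s.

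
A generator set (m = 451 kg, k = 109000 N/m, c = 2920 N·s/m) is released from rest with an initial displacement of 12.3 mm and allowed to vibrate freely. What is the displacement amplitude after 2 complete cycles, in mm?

0.847 mm

ζ = c/(2√(km)) = 2920/(2√(109000 × 451)) = 2920/14020 = 0.2082.
Logarithmic decrement δ = 2πζ/√(1 − ζ²) = 2π × 0.2082/√(1 − 0.0434) = 1.338.
After n cycles, x_n/x₀ = e^(−nδ), so x_2 = 12.3 × e^(−2 × 1.338) = 12.3 × 0.06888 = 0.8472 mm.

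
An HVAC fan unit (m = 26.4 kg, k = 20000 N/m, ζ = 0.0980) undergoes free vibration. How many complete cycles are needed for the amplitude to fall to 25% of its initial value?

3 cycles

Logarithmic decrement δ = 2πζ/√(1 − ζ²) = 2π × 0.09800/√(1 − 0.00960) = 0.6187.
x_n/x₀ = e^(−nδ) ≤ 0.25; take ln: n ≥ ln(1/0.25)/δ = 1.386/0.6187 = 2.241.
So 3 complete cycles are required.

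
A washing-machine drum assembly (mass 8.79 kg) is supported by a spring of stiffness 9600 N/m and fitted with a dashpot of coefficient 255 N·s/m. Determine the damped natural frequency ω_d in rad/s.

29.7 rad/s

ω_n = √(k/m) = √(9600/8.79) = 33.05 rad/s.
Critical damping c_c = 2√(k·m) = 2√(9600 × 8.79) = 581.0 N·s/m, so ζ = c/c_c = 255/581.0 = 0.4389.
ω_d = ω_n√(1 − ζ²) = 33.05 × √(1 − 0.193) = 29.69 rad/s.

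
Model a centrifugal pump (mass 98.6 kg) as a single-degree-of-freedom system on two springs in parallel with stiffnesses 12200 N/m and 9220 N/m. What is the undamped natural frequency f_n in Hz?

Parallel springs add: k_eq = 12200 + 9220 = 21420 N/m.
ω_n = √(k_eq/m) = √(21420/98.6) = √217.2 = 14.74 rad/s.
f_n = ω_n/(2π) = 14.74/6.283 = 2.346 Hz.

2.35 Hz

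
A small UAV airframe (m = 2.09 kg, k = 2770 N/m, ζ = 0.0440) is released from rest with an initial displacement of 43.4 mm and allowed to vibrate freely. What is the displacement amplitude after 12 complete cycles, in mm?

Logarithmic decrement δ = 2πζ/√(1 − ζ²) = 2π × 0.04400/√(1 − 0.00194) = 0.2767.
After n cycles, x_n/x₀ = e^(−nδ), so x_12 = 43.4 × e^(−12 × 0.2767) = 43.4 × 0.03613 = 1.568 mm.

1.57 mm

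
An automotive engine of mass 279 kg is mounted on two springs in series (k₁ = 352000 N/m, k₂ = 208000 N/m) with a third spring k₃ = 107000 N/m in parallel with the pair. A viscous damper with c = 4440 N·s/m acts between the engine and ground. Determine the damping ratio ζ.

0.273

Series pair: k_s = k₁k₂/(k₁+k₂) = (352000)(208000)/(352000 + 208000) = 130700 N/m. In parallel with k₃: k_eq = 130700 + 107000 = 237700 N/m.
ω_n = √(k_eq/m) = √(237700/279) = 29.19 rad/s.
Critical damping c_c = 2√(k_eq·m) = 2√(237700 × 279) = 16290 N·s/m, so ζ = c/c_c = 4440/16290 = 0.2726.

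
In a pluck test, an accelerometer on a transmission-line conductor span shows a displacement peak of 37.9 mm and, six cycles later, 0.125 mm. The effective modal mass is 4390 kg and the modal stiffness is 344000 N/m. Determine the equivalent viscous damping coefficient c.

Logarithmic decrement δ = (1/n)·ln(x₀/x_n) = (1/6)·ln(37.9/0.125) = (1/6)·ln(303.2) = 0.9524.
ζ = δ/√(4π² + δ²) = 0.9524/√(39.48 + 0.907) = 0.9524/6.355 = 0.1499.
c = ζ · 2√(km) = 0.1499 × 2√(344000 × 4390) = 0.1499 × 77720 = 11650 N·s/m.

11600 N·s/m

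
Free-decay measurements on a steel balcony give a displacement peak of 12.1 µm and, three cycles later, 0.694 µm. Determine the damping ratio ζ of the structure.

Logarithmic decrement δ = (1/n)·ln(x₀/x_n) = (1/3)·ln(12.1/0.694) = (1/3)·ln(17.44) = 0.9528.
ζ = δ/√(4π² + δ²) = 0.9528/√(39.48 + 0.908) = 0.9528/6.355 = 0.1499.

0.150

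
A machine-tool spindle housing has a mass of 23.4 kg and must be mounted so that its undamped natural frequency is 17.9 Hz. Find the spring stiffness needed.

ω_n = 2πf_n = 2π × 17.9 = 112.5 rad/s.
k = m·ω_n² = 23.4 × 112.5² = 23.4 × 12650 = 296000 N/m.

296000 N/m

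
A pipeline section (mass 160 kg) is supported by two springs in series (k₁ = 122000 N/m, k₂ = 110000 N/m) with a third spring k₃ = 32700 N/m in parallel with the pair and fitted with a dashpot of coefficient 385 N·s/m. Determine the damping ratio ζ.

Series pair: k_s = k₁k₂/(k₁+k₂) = (122000)(110000)/(122000 + 110000) = 57840 N/m. In parallel with k₃: k_eq = 57840 + 32700 = 90540 N/m.
ω_n = √(k_eq/m) = √(90540/160) = 23.79 rad/s.
Critical damping c_c = 2√(k_eq·m) = 2√(90540 × 160) = 7612 N·s/m, so ζ = c/c_c = 385/7612 = 0.05058.

0.0506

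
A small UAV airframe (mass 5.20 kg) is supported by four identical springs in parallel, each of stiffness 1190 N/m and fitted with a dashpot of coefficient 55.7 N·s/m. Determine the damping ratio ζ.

Parallel springs add: k_eq = 4 × 1190 = 4760 N/m.
ω_n = √(k_eq/m) = √(4760/5.20) = 30.26 rad/s.
Critical damping c_c = 2√(k_eq·m) = 2√(4760 × 5.20) = 314.7 N·s/m, so ζ = c/c_c = 55.7/314.7 = 0.1770.

0.177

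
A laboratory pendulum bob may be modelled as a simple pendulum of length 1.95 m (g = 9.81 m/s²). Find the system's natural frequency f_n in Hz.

0.357 Hz

For a simple pendulum ω_n = √(g/L) = √(9.81/1.95) = √5.031 = 2.243 rad/s.
f_n = ω_n/(2π) = 2.243/6.283 = 0.3570 Hz.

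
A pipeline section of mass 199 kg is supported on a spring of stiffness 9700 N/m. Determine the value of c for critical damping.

c_c = 2√(k·m) = 2√(9700 × 199) = 2 × 1389 = 2779 N·s/m.

2780 N·s/m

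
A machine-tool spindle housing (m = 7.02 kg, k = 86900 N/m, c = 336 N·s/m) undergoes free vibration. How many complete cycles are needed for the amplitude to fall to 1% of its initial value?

ζ = c/(2√(km)) = 336/(2√(86900 × 7.02)) = 336/1562 = 0.2151.
Logarithmic decrement δ = 2πζ/√(1 − ζ²) = 2π × 0.2151/√(1 − 0.0463) = 1.384.
x_n/x₀ = e^(−nδ) ≤ 0.01; take ln: n ≥ ln(1/0.01)/δ = 4.605/1.384 = 3.328.
So 4 complete cycles are required.

4 cycles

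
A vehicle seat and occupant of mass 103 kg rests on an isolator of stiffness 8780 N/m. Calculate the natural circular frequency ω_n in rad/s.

9.23 rad/s

ω_n = √(k/m) = √(8780/103) = √85.24 = 9.233 rad/s.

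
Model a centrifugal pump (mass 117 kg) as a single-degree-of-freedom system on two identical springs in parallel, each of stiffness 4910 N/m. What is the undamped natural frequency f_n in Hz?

1.46 Hz

Parallel springs add: k_eq = 2 × 4910 = 9820 N/m.
ω_n = √(k_eq/m) = √(9820/117) = √83.93 = 9.161 rad/s.
f_n = ω_n/(2π) = 9.161/6.283 = 1.458 Hz.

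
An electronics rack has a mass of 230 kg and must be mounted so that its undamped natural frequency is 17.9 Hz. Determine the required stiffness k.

2910000 N/m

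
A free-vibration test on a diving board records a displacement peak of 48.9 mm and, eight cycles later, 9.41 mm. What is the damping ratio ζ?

0.0328

Logarithmic decrement δ = (1/n)·ln(x₀/x_n) = (1/8)·ln(48.9/9.41) = (1/8)·ln(5.197) = 0.2060.
ζ = δ/√(4π² + δ²) = 0.2060/√(39.48 + 0.0424) = 0.2060/6.287 = 0.03277.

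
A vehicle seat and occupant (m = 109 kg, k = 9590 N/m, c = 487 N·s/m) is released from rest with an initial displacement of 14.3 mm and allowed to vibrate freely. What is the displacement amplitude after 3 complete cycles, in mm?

ζ = c/(2√(km)) = 487/(2√(9590 × 109)) = 487/2045 = 0.2382.
Logarithmic decrement δ = 2πζ/√(1 − ζ²) = 2π × 0.2382/√(1 − 0.0567) = 1.541.
After n cycles, x_n/x₀ = e^(−nδ), so x_3 = 14.3 × e^(−3 × 1.541) = 14.3 × 0.009830 = 0.1406 mm.

0.141 mm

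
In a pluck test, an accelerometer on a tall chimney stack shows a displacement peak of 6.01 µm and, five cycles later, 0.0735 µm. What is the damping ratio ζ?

Logarithmic decrement δ = (1/n)·ln(x₀/x_n) = (1/5)·ln(6.01/0.0735) = (1/5)·ln(81.77) = 0.8808.
ζ = δ/√(4π² + δ²) = 0.8808/√(39.48 + 0.776) = 0.8808/6.345 = 0.1388.

0.139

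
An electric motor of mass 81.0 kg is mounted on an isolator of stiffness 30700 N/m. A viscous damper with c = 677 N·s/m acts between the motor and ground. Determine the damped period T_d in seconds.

0.330 s

ω_n = √(k/m) = √(30700/81.0) = 19.47 rad/s.
Critical damping c_c = 2√(k·m) = 2√(30700 × 81.0) = 3154 N·s/m, so ζ = c/c_c = 677/3154 = 0.2147.
ω_d = ω_n√(1 − ζ²) = 19.47 × √(1 − 0.0461) = 19.01 rad/s.
T_d = 2π/ω_d = 0.3304 s.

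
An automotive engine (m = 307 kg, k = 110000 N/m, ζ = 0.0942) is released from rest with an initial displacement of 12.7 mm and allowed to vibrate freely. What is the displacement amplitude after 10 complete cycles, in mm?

Logarithmic decrement δ = 2πζ/√(1 − ζ²) = 2π × 0.09420/√(1 − 0.00887) = 0.5945.
After n cycles, x_n/x₀ = e^(−nδ), so x_10 = 12.7 × e^(−10 × 0.5945) = 12.7 × 0.002618 = 0.03325 mm.

0.0333 mm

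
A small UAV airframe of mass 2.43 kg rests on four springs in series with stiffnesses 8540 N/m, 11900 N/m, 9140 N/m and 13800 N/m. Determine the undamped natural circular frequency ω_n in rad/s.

32.8 rad/s

Series springs: 1/k_eq = 1/8540 + 1/11900 + 1/9140 + 1/13800 = 0.0003830, so k_eq = 2611 N/m.
ω_n = √(k_eq/m) = √(2611/2.43) = √1074 = 32.78 rad/s.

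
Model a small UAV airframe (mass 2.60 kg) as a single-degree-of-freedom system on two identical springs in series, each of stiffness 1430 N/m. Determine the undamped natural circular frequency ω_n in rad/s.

Series springs: 1/k_eq = 2/1430, so k_eq = 1430/2 = 715.0 N/m.
ω_n = √(k_eq/m) = √(715.0/2.60) = √275.0 = 16.58 rad/s.

16.6 rad/s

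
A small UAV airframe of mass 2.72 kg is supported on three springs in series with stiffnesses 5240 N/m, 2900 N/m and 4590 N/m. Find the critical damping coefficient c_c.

120 N·s/m

Series springs: 1/k_eq = 1/5240 + 1/2900 + 1/4590 = 0.0007535, so k_eq = 1327 N/m.
c_c = 2√(k_eq·m) = 2√(1327 × 2.72) = 2 × 60.08 = 120.2 N·s/m.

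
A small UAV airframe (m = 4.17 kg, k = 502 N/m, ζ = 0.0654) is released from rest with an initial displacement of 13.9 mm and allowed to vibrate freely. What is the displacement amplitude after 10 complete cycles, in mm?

Logarithmic decrement δ = 2πζ/√(1 − ζ²) = 2π × 0.06540/√(1 − 0.00428) = 0.4118.
After n cycles, x_n/x₀ = e^(−nδ), so x_10 = 13.9 × e^(−10 × 0.4118) = 13.9 × 0.01628 = 0.2262 mm.

0.226 mm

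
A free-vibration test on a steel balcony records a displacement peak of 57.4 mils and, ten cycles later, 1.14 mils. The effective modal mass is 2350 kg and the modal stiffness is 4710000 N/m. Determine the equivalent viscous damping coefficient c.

Logarithmic decrement δ = (1/n)·ln(x₀/x_n) = (1/10)·ln(57.4/1.14) = (1/10)·ln(50.35) = 0.3919.
ζ = δ/√(4π² + δ²) = 0.3919/√(39.48 + 0.154) = 0.3919/6.295 = 0.06225.
c = ζ · 2√(km) = 0.06225 × 2√(4710000 × 2350) = 0.06225 × 210400 = 13100 N·s/m.

13100 N·s/m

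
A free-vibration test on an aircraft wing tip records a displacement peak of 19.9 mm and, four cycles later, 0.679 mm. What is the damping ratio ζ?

Logarithmic decrement δ = (1/n)·ln(x₀/x_n) = (1/4)·ln(19.9/0.679) = (1/4)·ln(29.31) = 0.8445.
ζ = δ/√(4π² + δ²) = 0.8445/√(39.48 + 0.713) = 0.8445/6.340 = 0.1332.

0.133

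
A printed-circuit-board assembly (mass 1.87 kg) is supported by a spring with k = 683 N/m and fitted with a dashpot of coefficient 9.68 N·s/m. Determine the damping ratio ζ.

0.135

ω_n = √(k/m) = √(683.0/1.87) = 19.11 rad/s.
Critical damping c_c = 2√(k·m) = 2√(683.0 × 1.87) = 71.48 N·s/m, so ζ = c/c_c = 9.68/71.48 = 0.1354.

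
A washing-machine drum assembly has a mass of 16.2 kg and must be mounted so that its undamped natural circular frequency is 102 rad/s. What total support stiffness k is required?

169000 N/m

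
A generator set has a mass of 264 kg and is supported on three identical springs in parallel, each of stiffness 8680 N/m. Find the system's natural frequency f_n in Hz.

1.58 Hz

Parallel springs add: k_eq = 3 × 8680 = 26040 N/m.
ω_n = √(k_eq/m) = √(26040/264) = √98.64 = 9.932 rad/s.
f_n = ω_n/(2π) = 9.932/6.283 = 1.581 Hz.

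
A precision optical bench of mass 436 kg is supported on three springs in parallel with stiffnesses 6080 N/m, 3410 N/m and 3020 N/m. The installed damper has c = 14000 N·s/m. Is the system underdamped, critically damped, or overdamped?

overdamped

Parallel springs add: k_eq = 6080 + 3410 + 3020 = 12510 N/m.
c_c = 2√(k_eq·m) = 4671 N·s/m; ζ = c/c_c = 14000/4671 = 3.00.
Since ζ > 1 the system is overdamped.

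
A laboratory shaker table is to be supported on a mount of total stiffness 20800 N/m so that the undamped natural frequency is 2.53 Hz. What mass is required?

ω_n = 2πf_n = 2π × 2.53 = 15.90 rad/s.
m = k/ω_n² = 20800/15.90² = 20800/252.7 = 82.31 kg.

82.3 kg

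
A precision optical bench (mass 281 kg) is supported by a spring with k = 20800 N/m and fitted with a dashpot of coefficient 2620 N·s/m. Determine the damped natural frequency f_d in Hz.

ω_n = √(k/m) = √(20800/281) = 8.604 rad/s.
Critical damping c_c = 2√(k·m) = 2√(20800 × 281) = 4835 N·s/m, so ζ = c/c_c = 2620/4835 = 0.5419.
ω_d = ω_n√(1 − ζ²) = 8.604 × √(1 − 0.294) = 7.231 rad/s.
f_d = ω_d/(2π) = 1.151 Hz.

1.15 Hz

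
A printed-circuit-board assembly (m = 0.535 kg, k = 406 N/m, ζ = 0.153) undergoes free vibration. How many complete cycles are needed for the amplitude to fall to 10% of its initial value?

Logarithmic decrement δ = 2πζ/√(1 − ζ²) = 2π × 0.1530/√(1 − 0.0234) = 0.9728.
x_n/x₀ = e^(−nδ) ≤ 0.1; take ln: n ≥ ln(1/0.1)/δ = 2.303/0.9728 = 2.367.
So 3 complete cycles are required.

3 cycles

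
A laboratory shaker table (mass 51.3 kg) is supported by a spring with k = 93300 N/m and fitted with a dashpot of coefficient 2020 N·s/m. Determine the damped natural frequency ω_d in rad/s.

ω_n = √(k/m) = √(93300/51.3) = 42.65 rad/s.
Critical damping c_c = 2√(k·m) = 2√(93300 × 51.3) = 4376 N·s/m, so ζ = c/c_c = 2020/4376 = 0.4617.
ω_d = ω_n√(1 − ζ²) = 42.65 × √(1 − 0.213) = 37.83 rad/s.

37.8 rad/s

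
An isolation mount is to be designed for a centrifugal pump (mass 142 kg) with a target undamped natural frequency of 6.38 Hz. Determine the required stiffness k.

ω_n = 2πf_n = 2π × 6.38 = 40.09 rad/s.
k = m·ω_n² = 142 × 40.09² = 142 × 1607 = 228200 N/m.

228000 N/m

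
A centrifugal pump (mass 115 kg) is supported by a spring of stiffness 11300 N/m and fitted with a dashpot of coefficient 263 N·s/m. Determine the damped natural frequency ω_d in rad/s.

9.85 rad/s

ω_n = √(k/m) = √(11300/115) = 9.913 rad/s.
Critical damping c_c = 2√(k·m) = 2√(11300 × 115) = 2280 N·s/m, so ζ = c/c_c = 263/2280 = 0.1154.
ω_d = ω_n√(1 − ζ²) = 9.913 × √(1 − 0.0133) = 9.846 rad/s.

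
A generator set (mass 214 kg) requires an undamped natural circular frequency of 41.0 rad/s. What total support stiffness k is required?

k = m·ω_n² = 214 × 41.00² = 214 × 1681 = 359700 N/m.

360000 N/m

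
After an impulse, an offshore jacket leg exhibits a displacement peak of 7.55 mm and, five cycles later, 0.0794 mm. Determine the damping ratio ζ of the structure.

Logarithmic decrement δ = (1/n)·ln(x₀/x_n) = (1/5)·ln(7.55/0.0794) = (1/5)·ln(95.09) = 0.9110.
ζ = δ/√(4π² + δ²) = 0.9110/√(39.48 + 0.830) = 0.9110/6.349 = 0.1435.

0.143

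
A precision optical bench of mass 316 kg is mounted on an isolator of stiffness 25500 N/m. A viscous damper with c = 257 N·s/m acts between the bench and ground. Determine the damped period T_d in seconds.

0.700 s

ω_n = √(k/m) = √(25500/316) = 8.983 rad/s.
Critical damping c_c = 2√(k·m) = 2√(25500 × 316) = 5677 N·s/m, so ζ = c/c_c = 257/5677 = 0.04527.
ω_d = ω_n√(1 − ζ²) = 8.983 × √(1 − 0.00205) = 8.974 rad/s.
T_d = 2π/ω_d = 0.7002 s.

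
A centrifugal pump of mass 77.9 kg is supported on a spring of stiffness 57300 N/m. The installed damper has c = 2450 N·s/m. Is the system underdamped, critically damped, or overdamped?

c_c = 2√(k·m) = 4225 N·s/m; ζ = c/c_c = 2450/4225 = 0.580.
Since ζ < 1 the system is underdamped.

underdamped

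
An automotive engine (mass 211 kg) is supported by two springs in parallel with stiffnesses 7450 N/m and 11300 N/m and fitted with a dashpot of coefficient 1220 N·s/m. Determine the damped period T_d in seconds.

0.700 s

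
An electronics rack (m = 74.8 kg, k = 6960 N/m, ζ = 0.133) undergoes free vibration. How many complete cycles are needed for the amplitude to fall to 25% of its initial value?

2 cycles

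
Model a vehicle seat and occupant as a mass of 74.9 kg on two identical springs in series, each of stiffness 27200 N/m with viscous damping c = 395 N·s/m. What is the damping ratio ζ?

Series springs: 1/k_eq = 2/27200, so k_eq = 27200/2 = 13600 N/m.
ω_n = √(k_eq/m) = √(13600/74.9) = 13.47 rad/s.
Critical damping c_c = 2√(k_eq·m) = 2√(13600 × 74.9) = 2019 N·s/m, so ζ = c/c_c = 395/2019 = 0.1957.

0.196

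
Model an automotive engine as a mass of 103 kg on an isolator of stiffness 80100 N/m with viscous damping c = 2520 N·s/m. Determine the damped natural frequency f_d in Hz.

ω_n = √(k/m) = √(80100/103) = 27.89 rad/s.
Critical damping c_c = 2√(k·m) = 2√(80100 × 103) = 5745 N·s/m, so ζ = c/c_c = 2520/5745 = 0.4387.
ω_d = ω_n√(1 − ζ²) = 27.89 × √(1 − 0.192) = 25.06 rad/s.
f_d = ω_d/(2π) = 3.988 Hz.

3.99 Hz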